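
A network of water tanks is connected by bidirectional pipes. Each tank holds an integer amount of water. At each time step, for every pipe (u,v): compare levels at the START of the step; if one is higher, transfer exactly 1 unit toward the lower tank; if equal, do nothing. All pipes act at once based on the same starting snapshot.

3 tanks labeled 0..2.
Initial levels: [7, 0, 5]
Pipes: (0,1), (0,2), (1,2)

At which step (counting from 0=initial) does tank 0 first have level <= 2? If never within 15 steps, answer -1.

Step 1: flows [0->1,0->2,2->1] -> levels [5 2 5]
Step 2: flows [0->1,0=2,2->1] -> levels [4 4 4]
Step 3: flows [0=1,0=2,1=2] -> levels [4 4 4]
  -> stable; tank 0 stays at 4 > 2
Tank 0 never reaches <=2 within 15 steps

Answer: -1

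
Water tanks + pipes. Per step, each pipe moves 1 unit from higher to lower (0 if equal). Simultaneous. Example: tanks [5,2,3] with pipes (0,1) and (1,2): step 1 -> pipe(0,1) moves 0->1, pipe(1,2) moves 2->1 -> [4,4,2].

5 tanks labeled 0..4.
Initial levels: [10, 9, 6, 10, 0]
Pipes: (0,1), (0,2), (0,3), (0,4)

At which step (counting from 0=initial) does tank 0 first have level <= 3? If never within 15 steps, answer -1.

Answer: -1

Derivation:
Step 1: flows [0->1,0->2,0=3,0->4] -> levels [7 10 7 10 1]
Step 2: flows [1->0,0=2,3->0,0->4] -> levels [8 9 7 9 2]
Step 3: flows [1->0,0->2,3->0,0->4] -> levels [8 8 8 8 3]
Step 4: flows [0=1,0=2,0=3,0->4] -> levels [7 8 8 8 4]
Step 5: flows [1->0,2->0,3->0,0->4] -> levels [9 7 7 7 5]
Step 6: flows [0->1,0->2,0->3,0->4] -> levels [5 8 8 8 6]
Step 7: flows [1->0,2->0,3->0,4->0] -> levels [9 7 7 7 5]
  -> period-2 cycle (repeats step 5); tank 0 never drops to <=3
Tank 0 never reaches <=3 within 15 steps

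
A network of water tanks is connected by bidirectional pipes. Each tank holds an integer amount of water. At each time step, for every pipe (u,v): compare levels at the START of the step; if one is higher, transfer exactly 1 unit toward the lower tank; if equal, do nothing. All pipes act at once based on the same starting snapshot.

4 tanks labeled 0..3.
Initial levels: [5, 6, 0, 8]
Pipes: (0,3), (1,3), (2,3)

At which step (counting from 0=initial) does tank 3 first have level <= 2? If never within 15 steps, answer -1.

Answer: -1

Derivation:
Step 1: flows [3->0,3->1,3->2] -> levels [6 7 1 5]
Step 2: flows [0->3,1->3,3->2] -> levels [5 6 2 6]
Step 3: flows [3->0,1=3,3->2] -> levels [6 6 3 4]
Step 4: flows [0->3,1->3,3->2] -> levels [5 5 4 5]
Step 5: flows [0=3,1=3,3->2] -> levels [5 5 5 4]
Step 6: flows [0->3,1->3,2->3] -> levels [4 4 4 7]
Step 7: flows [3->0,3->1,3->2] -> levels [5 5 5 4]
  -> period-2 cycle (repeats step 5); tank 3 never drops to <=2
Tank 3 never reaches <=2 within 15 steps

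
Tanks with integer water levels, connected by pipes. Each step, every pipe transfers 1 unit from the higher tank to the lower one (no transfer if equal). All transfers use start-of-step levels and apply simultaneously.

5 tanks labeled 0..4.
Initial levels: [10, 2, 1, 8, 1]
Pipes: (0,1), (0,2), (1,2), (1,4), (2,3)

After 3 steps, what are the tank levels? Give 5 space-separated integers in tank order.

Answer: 4 5 6 5 2

Derivation:
Step 1: flows [0->1,0->2,1->2,1->4,3->2] -> levels [8 1 4 7 2]
Step 2: flows [0->1,0->2,2->1,4->1,3->2] -> levels [6 4 5 6 1]
Step 3: flows [0->1,0->2,2->1,1->4,3->2] -> levels [4 5 6 5 2]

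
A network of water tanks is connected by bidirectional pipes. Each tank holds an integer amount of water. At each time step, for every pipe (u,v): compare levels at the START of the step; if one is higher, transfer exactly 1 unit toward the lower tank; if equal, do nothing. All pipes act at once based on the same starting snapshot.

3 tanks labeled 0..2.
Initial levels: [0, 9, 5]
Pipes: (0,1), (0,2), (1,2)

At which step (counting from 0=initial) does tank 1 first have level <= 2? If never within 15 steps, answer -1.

Step 1: flows [1->0,2->0,1->2] -> levels [2 7 5]
Step 2: flows [1->0,2->0,1->2] -> levels [4 5 5]
Step 3: flows [1->0,2->0,1=2] -> levels [6 4 4]
Step 4: flows [0->1,0->2,1=2] -> levels [4 5 5]
  -> period-2 cycle (repeats step 2); tank 1 never drops to <=2
Tank 1 never reaches <=2 within 15 steps

Answer: -1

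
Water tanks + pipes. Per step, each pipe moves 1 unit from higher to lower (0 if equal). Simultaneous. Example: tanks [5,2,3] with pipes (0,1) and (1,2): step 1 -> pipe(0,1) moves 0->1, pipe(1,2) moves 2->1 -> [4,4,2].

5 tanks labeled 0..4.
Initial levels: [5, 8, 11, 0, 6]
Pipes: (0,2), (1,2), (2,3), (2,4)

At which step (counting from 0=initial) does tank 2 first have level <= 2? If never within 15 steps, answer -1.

Step 1: flows [2->0,2->1,2->3,2->4] -> levels [6 9 7 1 7]
Step 2: flows [2->0,1->2,2->3,2=4] -> levels [7 8 6 2 7]
Step 3: flows [0->2,1->2,2->3,4->2] -> levels [6 7 8 3 6]
Step 4: flows [2->0,2->1,2->3,2->4] -> levels [7 8 4 4 7]
Step 5: flows [0->2,1->2,2=3,4->2] -> levels [6 7 7 4 6]
Step 6: flows [2->0,1=2,2->3,2->4] -> levels [7 7 4 5 7]
Step 7: flows [0->2,1->2,3->2,4->2] -> levels [6 6 8 4 6]
Step 8: flows [2->0,2->1,2->3,2->4] -> levels [7 7 4 5 7]
  -> period-2 cycle (repeats step 6); tank 2 never drops to <=2
Tank 2 never reaches <=2 within 15 steps

Answer: -1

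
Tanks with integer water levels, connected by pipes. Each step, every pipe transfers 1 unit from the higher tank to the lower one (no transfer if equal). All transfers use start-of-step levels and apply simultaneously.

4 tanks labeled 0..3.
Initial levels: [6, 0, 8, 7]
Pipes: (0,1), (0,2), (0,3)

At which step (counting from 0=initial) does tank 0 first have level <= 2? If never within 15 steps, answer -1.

Answer: -1

Derivation:
Step 1: flows [0->1,2->0,3->0] -> levels [7 1 7 6]
Step 2: flows [0->1,0=2,0->3] -> levels [5 2 7 7]
Step 3: flows [0->1,2->0,3->0] -> levels [6 3 6 6]
Step 4: flows [0->1,0=2,0=3] -> levels [5 4 6 6]
Step 5: flows [0->1,2->0,3->0] -> levels [6 5 5 5]
Step 6: flows [0->1,0->2,0->3] -> levels [3 6 6 6]
Step 7: flows [1->0,2->0,3->0] -> levels [6 5 5 5]
  -> period-2 cycle (repeats step 5); tank 0 never drops to <=2
Tank 0 never reaches <=2 within 15 steps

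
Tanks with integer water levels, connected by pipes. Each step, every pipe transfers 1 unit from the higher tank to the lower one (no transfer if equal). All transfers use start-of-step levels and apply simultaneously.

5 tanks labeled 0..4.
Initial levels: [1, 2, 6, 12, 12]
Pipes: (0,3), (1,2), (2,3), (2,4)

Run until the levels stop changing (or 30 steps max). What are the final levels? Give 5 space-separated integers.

Answer: 6 7 6 7 7

Derivation:
Step 1: flows [3->0,2->1,3->2,4->2] -> levels [2 3 7 10 11]
Step 2: flows [3->0,2->1,3->2,4->2] -> levels [3 4 8 8 10]
Step 3: flows [3->0,2->1,2=3,4->2] -> levels [4 5 8 7 9]
Step 4: flows [3->0,2->1,2->3,4->2] -> levels [5 6 7 7 8]
Step 5: flows [3->0,2->1,2=3,4->2] -> levels [6 7 7 6 7]
Step 6: flows [0=3,1=2,2->3,2=4] -> levels [6 7 6 7 7]
Step 7: flows [3->0,1->2,3->2,4->2] -> levels [7 6 9 5 6]
Step 8: flows [0->3,2->1,2->3,2->4] -> levels [6 7 6 7 7]
  -> period-2 cycle: step 8 state = step 6 state; never stabilizes
  -> state at step 30: (30-6) mod 2 = 0, same as step 6 -> [6 7 6 7 7]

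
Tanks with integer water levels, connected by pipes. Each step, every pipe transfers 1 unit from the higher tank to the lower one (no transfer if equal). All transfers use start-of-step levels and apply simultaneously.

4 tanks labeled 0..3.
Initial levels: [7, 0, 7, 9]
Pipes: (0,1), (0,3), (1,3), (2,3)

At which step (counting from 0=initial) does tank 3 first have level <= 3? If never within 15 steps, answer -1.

Answer: -1

Derivation:
Step 1: flows [0->1,3->0,3->1,3->2] -> levels [7 2 8 6]
Step 2: flows [0->1,0->3,3->1,2->3] -> levels [5 4 7 7]
Step 3: flows [0->1,3->0,3->1,2=3] -> levels [5 6 7 5]
Step 4: flows [1->0,0=3,1->3,2->3] -> levels [6 4 6 7]
Step 5: flows [0->1,3->0,3->1,3->2] -> levels [6 6 7 4]
Step 6: flows [0=1,0->3,1->3,2->3] -> levels [5 5 6 7]
Step 7: flows [0=1,3->0,3->1,3->2] -> levels [6 6 7 4]
  -> period-2 cycle (repeats step 5); tank 3 never drops to <=3
Tank 3 never reaches <=3 within 15 steps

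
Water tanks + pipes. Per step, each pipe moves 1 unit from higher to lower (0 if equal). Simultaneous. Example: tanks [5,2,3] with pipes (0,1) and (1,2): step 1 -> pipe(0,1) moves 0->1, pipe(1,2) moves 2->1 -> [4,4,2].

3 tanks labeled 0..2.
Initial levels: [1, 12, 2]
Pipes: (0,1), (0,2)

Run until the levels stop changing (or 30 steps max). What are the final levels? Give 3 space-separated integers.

Step 1: flows [1->0,2->0] -> levels [3 11 1]
Step 2: flows [1->0,0->2] -> levels [3 10 2]
Step 3: flows [1->0,0->2] -> levels [3 9 3]
Step 4: flows [1->0,0=2] -> levels [4 8 3]
Step 5: flows [1->0,0->2] -> levels [4 7 4]
Step 6: flows [1->0,0=2] -> levels [5 6 4]
Step 7: flows [1->0,0->2] -> levels [5 5 5]
Step 8: flows [0=1,0=2] -> levels [5 5 5]
  -> stable (no change)

Answer: 5 5 5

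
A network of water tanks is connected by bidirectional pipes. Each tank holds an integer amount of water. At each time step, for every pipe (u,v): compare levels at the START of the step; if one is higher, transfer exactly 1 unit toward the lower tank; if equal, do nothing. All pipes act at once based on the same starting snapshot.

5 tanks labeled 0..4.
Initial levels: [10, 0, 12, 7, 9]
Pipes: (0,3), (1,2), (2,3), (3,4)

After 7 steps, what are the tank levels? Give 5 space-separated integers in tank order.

Step 1: flows [0->3,2->1,2->3,4->3] -> levels [9 1 10 10 8]
Step 2: flows [3->0,2->1,2=3,3->4] -> levels [10 2 9 8 9]
Step 3: flows [0->3,2->1,2->3,4->3] -> levels [9 3 7 11 8]
Step 4: flows [3->0,2->1,3->2,3->4] -> levels [10 4 7 8 9]
Step 5: flows [0->3,2->1,3->2,4->3] -> levels [9 5 7 9 8]
Step 6: flows [0=3,2->1,3->2,3->4] -> levels [9 6 7 7 9]
Step 7: flows [0->3,2->1,2=3,4->3] -> levels [8 7 6 9 8]

Answer: 8 7 6 9 8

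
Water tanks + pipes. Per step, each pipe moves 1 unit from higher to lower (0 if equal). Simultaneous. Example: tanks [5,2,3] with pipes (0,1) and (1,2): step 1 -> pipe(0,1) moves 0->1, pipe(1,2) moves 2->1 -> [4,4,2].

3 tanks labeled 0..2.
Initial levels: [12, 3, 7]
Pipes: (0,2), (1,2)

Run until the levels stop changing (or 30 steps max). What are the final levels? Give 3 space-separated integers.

Answer: 8 8 6

Derivation:
Step 1: flows [0->2,2->1] -> levels [11 4 7]
Step 2: flows [0->2,2->1] -> levels [10 5 7]
Step 3: flows [0->2,2->1] -> levels [9 6 7]
Step 4: flows [0->2,2->1] -> levels [8 7 7]
Step 5: flows [0->2,1=2] -> levels [7 7 8]
Step 6: flows [2->0,2->1] -> levels [8 8 6]
Step 7: flows [0->2,1->2] -> levels [7 7 8]
  -> period-2 cycle: step 7 state = step 5 state; never stabilizes
  -> state at step 30: (30-5) mod 2 = 1, same as step 6 -> [8 8 6]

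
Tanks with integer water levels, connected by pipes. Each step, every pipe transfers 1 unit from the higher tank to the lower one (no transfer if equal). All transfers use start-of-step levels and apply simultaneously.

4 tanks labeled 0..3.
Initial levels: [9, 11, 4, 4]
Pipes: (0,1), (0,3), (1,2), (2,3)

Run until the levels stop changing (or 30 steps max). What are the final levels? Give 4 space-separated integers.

Step 1: flows [1->0,0->3,1->2,2=3] -> levels [9 9 5 5]
Step 2: flows [0=1,0->3,1->2,2=3] -> levels [8 8 6 6]
Step 3: flows [0=1,0->3,1->2,2=3] -> levels [7 7 7 7]
Step 4: flows [0=1,0=3,1=2,2=3] -> levels [7 7 7 7]
  -> stable (no change)

Answer: 7 7 7 7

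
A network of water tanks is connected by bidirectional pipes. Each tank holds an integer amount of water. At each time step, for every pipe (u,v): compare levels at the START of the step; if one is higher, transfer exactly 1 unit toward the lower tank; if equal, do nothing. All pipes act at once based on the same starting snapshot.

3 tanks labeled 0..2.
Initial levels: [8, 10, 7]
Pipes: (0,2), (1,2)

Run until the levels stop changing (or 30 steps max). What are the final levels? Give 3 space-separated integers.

Answer: 9 9 7

Derivation:
Step 1: flows [0->2,1->2] -> levels [7 9 9]
Step 2: flows [2->0,1=2] -> levels [8 9 8]
Step 3: flows [0=2,1->2] -> levels [8 8 9]
Step 4: flows [2->0,2->1] -> levels [9 9 7]
Step 5: flows [0->2,1->2] -> levels [8 8 9]
  -> period-2 cycle: step 5 state = step 3 state; never stabilizes
  -> state at step 30: (30-3) mod 2 = 1, same as step 4 -> [9 9 7]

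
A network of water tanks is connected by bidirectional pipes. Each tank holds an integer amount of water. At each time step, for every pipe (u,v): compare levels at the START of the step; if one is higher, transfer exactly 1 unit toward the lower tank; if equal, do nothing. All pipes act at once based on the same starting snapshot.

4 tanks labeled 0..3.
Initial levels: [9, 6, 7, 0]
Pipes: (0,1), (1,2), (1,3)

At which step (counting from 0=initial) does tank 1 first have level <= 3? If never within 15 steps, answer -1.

Answer: -1

Derivation:
Step 1: flows [0->1,2->1,1->3] -> levels [8 7 6 1]
Step 2: flows [0->1,1->2,1->3] -> levels [7 6 7 2]
Step 3: flows [0->1,2->1,1->3] -> levels [6 7 6 3]
Step 4: flows [1->0,1->2,1->3] -> levels [7 4 7 4]
Step 5: flows [0->1,2->1,1=3] -> levels [6 6 6 4]
Step 6: flows [0=1,1=2,1->3] -> levels [6 5 6 5]
Step 7: flows [0->1,2->1,1=3] -> levels [5 7 5 5]
Step 8: flows [1->0,1->2,1->3] -> levels [6 4 6 6]
Step 9: flows [0->1,2->1,3->1] -> levels [5 7 5 5]
  -> period-2 cycle (repeats step 7); tank 1 never drops to <=3
Tank 1 never reaches <=3 within 15 steps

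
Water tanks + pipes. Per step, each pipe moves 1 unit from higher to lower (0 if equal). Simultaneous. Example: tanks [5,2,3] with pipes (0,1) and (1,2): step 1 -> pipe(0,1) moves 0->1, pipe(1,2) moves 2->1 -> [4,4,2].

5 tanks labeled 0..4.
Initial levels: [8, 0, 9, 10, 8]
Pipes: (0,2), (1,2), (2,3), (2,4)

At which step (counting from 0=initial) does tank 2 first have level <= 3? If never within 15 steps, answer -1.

Answer: -1

Derivation:
Step 1: flows [2->0,2->1,3->2,2->4] -> levels [9 1 7 9 9]
Step 2: flows [0->2,2->1,3->2,4->2] -> levels [8 2 9 8 8]
Step 3: flows [2->0,2->1,2->3,2->4] -> levels [9 3 5 9 9]
Step 4: flows [0->2,2->1,3->2,4->2] -> levels [8 4 7 8 8]
Step 5: flows [0->2,2->1,3->2,4->2] -> levels [7 5 9 7 7]
Step 6: flows [2->0,2->1,2->3,2->4] -> levels [8 6 5 8 8]
Step 7: flows [0->2,1->2,3->2,4->2] -> levels [7 5 9 7 7]
  -> period-2 cycle (repeats step 5); tank 2 never drops to <=3
Tank 2 never reaches <=3 within 15 steps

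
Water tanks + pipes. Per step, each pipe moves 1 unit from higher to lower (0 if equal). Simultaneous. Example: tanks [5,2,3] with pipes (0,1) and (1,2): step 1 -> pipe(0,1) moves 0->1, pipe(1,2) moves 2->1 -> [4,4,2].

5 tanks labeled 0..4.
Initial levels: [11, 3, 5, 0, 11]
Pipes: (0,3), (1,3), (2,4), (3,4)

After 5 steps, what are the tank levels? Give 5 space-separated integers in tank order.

Answer: 6 6 6 6 6

Derivation:
Step 1: flows [0->3,1->3,4->2,4->3] -> levels [10 2 6 3 9]
Step 2: flows [0->3,3->1,4->2,4->3] -> levels [9 3 7 4 7]
Step 3: flows [0->3,3->1,2=4,4->3] -> levels [8 4 7 5 6]
Step 4: flows [0->3,3->1,2->4,4->3] -> levels [7 5 6 6 6]
Step 5: flows [0->3,3->1,2=4,3=4] -> levels [6 6 6 6 6]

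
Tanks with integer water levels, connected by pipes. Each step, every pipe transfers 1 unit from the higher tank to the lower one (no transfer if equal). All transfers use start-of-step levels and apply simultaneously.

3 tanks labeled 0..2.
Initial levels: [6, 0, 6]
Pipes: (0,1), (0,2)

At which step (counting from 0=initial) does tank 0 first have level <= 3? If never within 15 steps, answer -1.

Answer: -1

Derivation:
Step 1: flows [0->1,0=2] -> levels [5 1 6]
Step 2: flows [0->1,2->0] -> levels [5 2 5]
Step 3: flows [0->1,0=2] -> levels [4 3 5]
Step 4: flows [0->1,2->0] -> levels [4 4 4]
Step 5: flows [0=1,0=2] -> levels [4 4 4]
  -> stable; tank 0 stays at 4 > 3
Tank 0 never reaches <=3 within 15 steps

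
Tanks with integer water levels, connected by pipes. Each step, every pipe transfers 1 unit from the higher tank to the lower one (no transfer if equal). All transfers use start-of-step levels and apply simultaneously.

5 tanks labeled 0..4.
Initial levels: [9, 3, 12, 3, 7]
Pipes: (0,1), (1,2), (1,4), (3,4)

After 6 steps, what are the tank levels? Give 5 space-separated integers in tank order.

Answer: 7 7 7 7 6

Derivation:
Step 1: flows [0->1,2->1,4->1,4->3] -> levels [8 6 11 4 5]
Step 2: flows [0->1,2->1,1->4,4->3] -> levels [7 7 10 5 5]
Step 3: flows [0=1,2->1,1->4,3=4] -> levels [7 7 9 5 6]
Step 4: flows [0=1,2->1,1->4,4->3] -> levels [7 7 8 6 6]
Step 5: flows [0=1,2->1,1->4,3=4] -> levels [7 7 7 6 7]
Step 6: flows [0=1,1=2,1=4,4->3] -> levels [7 7 7 7 6]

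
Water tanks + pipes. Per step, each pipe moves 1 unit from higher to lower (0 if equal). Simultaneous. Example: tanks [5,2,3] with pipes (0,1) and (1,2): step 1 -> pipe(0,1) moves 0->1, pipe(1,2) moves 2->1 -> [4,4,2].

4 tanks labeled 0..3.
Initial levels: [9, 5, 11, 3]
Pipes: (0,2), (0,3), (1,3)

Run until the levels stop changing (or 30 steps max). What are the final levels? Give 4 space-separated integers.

Step 1: flows [2->0,0->3,1->3] -> levels [9 4 10 5]
Step 2: flows [2->0,0->3,3->1] -> levels [9 5 9 5]
Step 3: flows [0=2,0->3,1=3] -> levels [8 5 9 6]
Step 4: flows [2->0,0->3,3->1] -> levels [8 6 8 6]
Step 5: flows [0=2,0->3,1=3] -> levels [7 6 8 7]
Step 6: flows [2->0,0=3,3->1] -> levels [8 7 7 6]
Step 7: flows [0->2,0->3,1->3] -> levels [6 6 8 8]
Step 8: flows [2->0,3->0,3->1] -> levels [8 7 7 6]
  -> period-2 cycle: step 8 state = step 6 state; never stabilizes
  -> state at step 30: (30-6) mod 2 = 0, same as step 6 -> [8 7 7 6]

Answer: 8 7 7 6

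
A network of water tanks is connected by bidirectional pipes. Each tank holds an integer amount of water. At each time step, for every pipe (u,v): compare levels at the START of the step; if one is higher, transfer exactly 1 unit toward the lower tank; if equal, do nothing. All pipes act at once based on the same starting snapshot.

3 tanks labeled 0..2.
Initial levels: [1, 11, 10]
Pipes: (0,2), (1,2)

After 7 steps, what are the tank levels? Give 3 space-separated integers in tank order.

Answer: 7 7 8

Derivation:
Step 1: flows [2->0,1->2] -> levels [2 10 10]
Step 2: flows [2->0,1=2] -> levels [3 10 9]
Step 3: flows [2->0,1->2] -> levels [4 9 9]
Step 4: flows [2->0,1=2] -> levels [5 9 8]
Step 5: flows [2->0,1->2] -> levels [6 8 8]
Step 6: flows [2->0,1=2] -> levels [7 8 7]
Step 7: flows [0=2,1->2] -> levels [7 7 8]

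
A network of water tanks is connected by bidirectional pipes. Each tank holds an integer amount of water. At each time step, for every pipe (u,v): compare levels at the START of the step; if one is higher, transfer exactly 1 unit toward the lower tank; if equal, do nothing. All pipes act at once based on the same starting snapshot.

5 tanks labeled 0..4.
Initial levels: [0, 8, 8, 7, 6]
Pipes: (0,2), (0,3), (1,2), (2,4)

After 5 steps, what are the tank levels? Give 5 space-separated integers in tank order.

Answer: 6 7 5 4 7

Derivation:
Step 1: flows [2->0,3->0,1=2,2->4] -> levels [2 8 6 6 7]
Step 2: flows [2->0,3->0,1->2,4->2] -> levels [4 7 7 5 6]
Step 3: flows [2->0,3->0,1=2,2->4] -> levels [6 7 5 4 7]
Step 4: flows [0->2,0->3,1->2,4->2] -> levels [4 6 8 5 6]
Step 5: flows [2->0,3->0,2->1,2->4] -> levels [6 7 5 4 7]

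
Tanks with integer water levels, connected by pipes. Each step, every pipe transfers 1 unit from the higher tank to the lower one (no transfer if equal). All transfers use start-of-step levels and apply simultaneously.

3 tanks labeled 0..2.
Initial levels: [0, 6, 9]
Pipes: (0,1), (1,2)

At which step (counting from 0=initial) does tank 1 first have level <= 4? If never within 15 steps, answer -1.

Step 1: flows [1->0,2->1] -> levels [1 6 8]
Step 2: flows [1->0,2->1] -> levels [2 6 7]
Step 3: flows [1->0,2->1] -> levels [3 6 6]
Step 4: flows [1->0,1=2] -> levels [4 5 6]
Step 5: flows [1->0,2->1] -> levels [5 5 5]
Step 6: flows [0=1,1=2] -> levels [5 5 5]
  -> stable; tank 1 stays at 5 > 4
Tank 1 never reaches <=4 within 15 steps

Answer: -1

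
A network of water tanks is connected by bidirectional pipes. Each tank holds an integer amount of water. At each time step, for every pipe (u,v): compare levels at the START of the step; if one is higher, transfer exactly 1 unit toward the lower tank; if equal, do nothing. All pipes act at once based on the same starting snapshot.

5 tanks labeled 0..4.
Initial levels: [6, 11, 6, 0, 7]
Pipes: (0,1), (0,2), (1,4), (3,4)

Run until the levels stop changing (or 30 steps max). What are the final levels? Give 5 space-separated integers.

Answer: 8 5 6 5 6

Derivation:
Step 1: flows [1->0,0=2,1->4,4->3] -> levels [7 9 6 1 7]
Step 2: flows [1->0,0->2,1->4,4->3] -> levels [7 7 7 2 7]
Step 3: flows [0=1,0=2,1=4,4->3] -> levels [7 7 7 3 6]
Step 4: flows [0=1,0=2,1->4,4->3] -> levels [7 6 7 4 6]
Step 5: flows [0->1,0=2,1=4,4->3] -> levels [6 7 7 5 5]
Step 6: flows [1->0,2->0,1->4,3=4] -> levels [8 5 6 5 6]
Step 7: flows [0->1,0->2,4->1,4->3] -> levels [6 7 7 6 4]
Step 8: flows [1->0,2->0,1->4,3->4] -> levels [8 5 6 5 6]
  -> period-2 cycle: step 8 state = step 6 state; never stabilizes
  -> state at step 30: (30-6) mod 2 = 0, same as step 6 -> [8 5 6 5 6]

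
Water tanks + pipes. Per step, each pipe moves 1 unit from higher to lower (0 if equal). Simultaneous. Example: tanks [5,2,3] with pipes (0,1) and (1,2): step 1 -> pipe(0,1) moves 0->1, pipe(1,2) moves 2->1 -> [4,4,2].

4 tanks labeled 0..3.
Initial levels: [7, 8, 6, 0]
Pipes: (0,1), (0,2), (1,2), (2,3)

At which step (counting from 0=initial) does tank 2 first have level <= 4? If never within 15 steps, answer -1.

Answer: 6

Derivation:
Step 1: flows [1->0,0->2,1->2,2->3] -> levels [7 6 7 1]
Step 2: flows [0->1,0=2,2->1,2->3] -> levels [6 8 5 2]
Step 3: flows [1->0,0->2,1->2,2->3] -> levels [6 6 6 3]
Step 4: flows [0=1,0=2,1=2,2->3] -> levels [6 6 5 4]
Step 5: flows [0=1,0->2,1->2,2->3] -> levels [5 5 6 5]
Step 6: flows [0=1,2->0,2->1,2->3] -> levels [6 6 3 6]
Tank 2 first reaches <=4 at step 6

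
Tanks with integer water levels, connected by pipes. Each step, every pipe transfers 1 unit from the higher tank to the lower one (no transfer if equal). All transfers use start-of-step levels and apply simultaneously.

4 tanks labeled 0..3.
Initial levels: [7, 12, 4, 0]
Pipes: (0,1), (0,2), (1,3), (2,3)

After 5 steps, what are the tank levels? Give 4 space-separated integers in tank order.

Step 1: flows [1->0,0->2,1->3,2->3] -> levels [7 10 4 2]
Step 2: flows [1->0,0->2,1->3,2->3] -> levels [7 8 4 4]
Step 3: flows [1->0,0->2,1->3,2=3] -> levels [7 6 5 5]
Step 4: flows [0->1,0->2,1->3,2=3] -> levels [5 6 6 6]
Step 5: flows [1->0,2->0,1=3,2=3] -> levels [7 5 5 6]

Answer: 7 5 5 6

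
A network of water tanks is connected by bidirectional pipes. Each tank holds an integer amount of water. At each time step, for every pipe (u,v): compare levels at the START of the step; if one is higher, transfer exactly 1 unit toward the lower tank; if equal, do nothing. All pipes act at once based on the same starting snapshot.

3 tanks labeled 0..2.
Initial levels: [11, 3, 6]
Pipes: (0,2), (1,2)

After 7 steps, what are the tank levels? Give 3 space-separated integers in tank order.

Step 1: flows [0->2,2->1] -> levels [10 4 6]
Step 2: flows [0->2,2->1] -> levels [9 5 6]
Step 3: flows [0->2,2->1] -> levels [8 6 6]
Step 4: flows [0->2,1=2] -> levels [7 6 7]
Step 5: flows [0=2,2->1] -> levels [7 7 6]
Step 6: flows [0->2,1->2] -> levels [6 6 8]
Step 7: flows [2->0,2->1] -> levels [7 7 6]

Answer: 7 7 6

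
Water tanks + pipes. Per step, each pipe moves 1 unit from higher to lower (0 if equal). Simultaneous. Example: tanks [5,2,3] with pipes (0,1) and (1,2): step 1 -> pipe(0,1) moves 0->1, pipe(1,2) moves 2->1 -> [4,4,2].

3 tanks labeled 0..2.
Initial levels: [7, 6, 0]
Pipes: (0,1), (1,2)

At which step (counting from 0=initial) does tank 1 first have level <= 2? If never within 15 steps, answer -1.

Answer: -1

Derivation:
Step 1: flows [0->1,1->2] -> levels [6 6 1]
Step 2: flows [0=1,1->2] -> levels [6 5 2]
Step 3: flows [0->1,1->2] -> levels [5 5 3]
Step 4: flows [0=1,1->2] -> levels [5 4 4]
Step 5: flows [0->1,1=2] -> levels [4 5 4]
Step 6: flows [1->0,1->2] -> levels [5 3 5]
Step 7: flows [0->1,2->1] -> levels [4 5 4]
  -> period-2 cycle (repeats step 5); tank 1 never drops to <=2
Tank 1 never reaches <=2 within 15 steps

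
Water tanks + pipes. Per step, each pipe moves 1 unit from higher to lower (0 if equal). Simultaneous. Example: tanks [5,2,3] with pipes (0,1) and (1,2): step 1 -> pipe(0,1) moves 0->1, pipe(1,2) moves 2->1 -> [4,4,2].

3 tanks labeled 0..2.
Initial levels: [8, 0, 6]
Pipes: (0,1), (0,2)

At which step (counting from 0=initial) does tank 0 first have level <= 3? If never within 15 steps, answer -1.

Answer: -1

Derivation:
Step 1: flows [0->1,0->2] -> levels [6 1 7]
Step 2: flows [0->1,2->0] -> levels [6 2 6]
Step 3: flows [0->1,0=2] -> levels [5 3 6]
Step 4: flows [0->1,2->0] -> levels [5 4 5]
Step 5: flows [0->1,0=2] -> levels [4 5 5]
Step 6: flows [1->0,2->0] -> levels [6 4 4]
Step 7: flows [0->1,0->2] -> levels [4 5 5]
  -> period-2 cycle (repeats step 5); tank 0 never drops to <=3
Tank 0 never reaches <=3 within 15 steps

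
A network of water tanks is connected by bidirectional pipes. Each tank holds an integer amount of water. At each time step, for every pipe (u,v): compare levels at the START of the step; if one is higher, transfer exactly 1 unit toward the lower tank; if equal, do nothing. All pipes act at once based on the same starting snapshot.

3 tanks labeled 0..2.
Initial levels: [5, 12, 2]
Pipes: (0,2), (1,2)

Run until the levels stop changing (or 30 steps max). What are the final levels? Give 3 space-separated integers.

Answer: 6 6 7

Derivation:
Step 1: flows [0->2,1->2] -> levels [4 11 4]
Step 2: flows [0=2,1->2] -> levels [4 10 5]
Step 3: flows [2->0,1->2] -> levels [5 9 5]
Step 4: flows [0=2,1->2] -> levels [5 8 6]
Step 5: flows [2->0,1->2] -> levels [6 7 6]
Step 6: flows [0=2,1->2] -> levels [6 6 7]
Step 7: flows [2->0,2->1] -> levels [7 7 5]
Step 8: flows [0->2,1->2] -> levels [6 6 7]
  -> period-2 cycle: step 8 state = step 6 state; never stabilizes
  -> state at step 30: (30-6) mod 2 = 0, same as step 6 -> [6 6 7]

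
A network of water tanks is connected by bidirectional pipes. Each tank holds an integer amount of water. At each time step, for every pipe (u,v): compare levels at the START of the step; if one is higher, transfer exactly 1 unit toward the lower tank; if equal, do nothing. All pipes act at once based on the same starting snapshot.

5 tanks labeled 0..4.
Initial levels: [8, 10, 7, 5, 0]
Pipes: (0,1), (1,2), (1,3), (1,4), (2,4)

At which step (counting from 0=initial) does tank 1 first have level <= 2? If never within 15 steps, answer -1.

Step 1: flows [1->0,1->2,1->3,1->4,2->4] -> levels [9 6 7 6 2]
Step 2: flows [0->1,2->1,1=3,1->4,2->4] -> levels [8 7 5 6 4]
Step 3: flows [0->1,1->2,1->3,1->4,2->4] -> levels [7 5 5 7 6]
Step 4: flows [0->1,1=2,3->1,4->1,4->2] -> levels [6 8 6 6 4]
Step 5: flows [1->0,1->2,1->3,1->4,2->4] -> levels [7 4 6 7 6]
Step 6: flows [0->1,2->1,3->1,4->1,2=4] -> levels [6 8 5 6 5]
Step 7: flows [1->0,1->2,1->3,1->4,2=4] -> levels [7 4 6 7 6]
  -> period-2 cycle (repeats step 5); tank 1 never drops to <=2
Tank 1 never reaches <=2 within 15 steps

Answer: -1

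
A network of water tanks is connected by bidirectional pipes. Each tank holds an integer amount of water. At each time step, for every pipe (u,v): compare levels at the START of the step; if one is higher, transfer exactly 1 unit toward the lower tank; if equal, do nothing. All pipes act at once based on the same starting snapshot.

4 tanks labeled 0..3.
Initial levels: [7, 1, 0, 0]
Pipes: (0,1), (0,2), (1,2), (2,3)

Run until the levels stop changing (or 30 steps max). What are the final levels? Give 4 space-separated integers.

Step 1: flows [0->1,0->2,1->2,2=3] -> levels [5 1 2 0]
Step 2: flows [0->1,0->2,2->1,2->3] -> levels [3 3 1 1]
Step 3: flows [0=1,0->2,1->2,2=3] -> levels [2 2 3 1]
Step 4: flows [0=1,2->0,2->1,2->3] -> levels [3 3 0 2]
Step 5: flows [0=1,0->2,1->2,3->2] -> levels [2 2 3 1]
  -> period-2 cycle: step 5 state = step 3 state; never stabilizes
  -> state at step 30: (30-3) mod 2 = 1, same as step 4 -> [3 3 0 2]

Answer: 3 3 0 2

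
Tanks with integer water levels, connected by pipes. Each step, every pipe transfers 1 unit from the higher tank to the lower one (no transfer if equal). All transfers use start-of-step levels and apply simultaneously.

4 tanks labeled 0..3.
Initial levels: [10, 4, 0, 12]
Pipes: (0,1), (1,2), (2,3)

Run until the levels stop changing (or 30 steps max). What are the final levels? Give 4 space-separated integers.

Answer: 6 7 6 7

Derivation:
Step 1: flows [0->1,1->2,3->2] -> levels [9 4 2 11]
Step 2: flows [0->1,1->2,3->2] -> levels [8 4 4 10]
Step 3: flows [0->1,1=2,3->2] -> levels [7 5 5 9]
Step 4: flows [0->1,1=2,3->2] -> levels [6 6 6 8]
Step 5: flows [0=1,1=2,3->2] -> levels [6 6 7 7]
Step 6: flows [0=1,2->1,2=3] -> levels [6 7 6 7]
Step 7: flows [1->0,1->2,3->2] -> levels [7 5 8 6]
Step 8: flows [0->1,2->1,2->3] -> levels [6 7 6 7]
  -> period-2 cycle: step 8 state = step 6 state; never stabilizes
  -> state at step 30: (30-6) mod 2 = 0, same as step 6 -> [6 7 6 7]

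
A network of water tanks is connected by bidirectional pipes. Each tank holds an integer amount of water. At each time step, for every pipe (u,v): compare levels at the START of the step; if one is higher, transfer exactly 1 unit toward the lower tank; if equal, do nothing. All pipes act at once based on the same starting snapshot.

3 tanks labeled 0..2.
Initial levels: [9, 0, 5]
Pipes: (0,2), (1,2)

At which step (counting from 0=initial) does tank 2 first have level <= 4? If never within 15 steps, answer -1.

Answer: 5

Derivation:
Step 1: flows [0->2,2->1] -> levels [8 1 5]
Step 2: flows [0->2,2->1] -> levels [7 2 5]
Step 3: flows [0->2,2->1] -> levels [6 3 5]
Step 4: flows [0->2,2->1] -> levels [5 4 5]
Step 5: flows [0=2,2->1] -> levels [5 5 4]
Tank 2 first reaches <=4 at step 5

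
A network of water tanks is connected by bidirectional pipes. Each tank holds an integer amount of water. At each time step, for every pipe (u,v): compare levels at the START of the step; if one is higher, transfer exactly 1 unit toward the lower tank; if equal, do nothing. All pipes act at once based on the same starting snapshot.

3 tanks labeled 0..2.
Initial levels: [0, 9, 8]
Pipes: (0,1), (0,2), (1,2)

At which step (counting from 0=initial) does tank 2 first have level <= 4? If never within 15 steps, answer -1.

Answer: -1

Derivation:
Step 1: flows [1->0,2->0,1->2] -> levels [2 7 8]
Step 2: flows [1->0,2->0,2->1] -> levels [4 7 6]
Step 3: flows [1->0,2->0,1->2] -> levels [6 5 6]
Step 4: flows [0->1,0=2,2->1] -> levels [5 7 5]
Step 5: flows [1->0,0=2,1->2] -> levels [6 5 6]
  -> period-2 cycle (repeats step 3); tank 2 never drops to <=4
Tank 2 never reaches <=4 within 15 steps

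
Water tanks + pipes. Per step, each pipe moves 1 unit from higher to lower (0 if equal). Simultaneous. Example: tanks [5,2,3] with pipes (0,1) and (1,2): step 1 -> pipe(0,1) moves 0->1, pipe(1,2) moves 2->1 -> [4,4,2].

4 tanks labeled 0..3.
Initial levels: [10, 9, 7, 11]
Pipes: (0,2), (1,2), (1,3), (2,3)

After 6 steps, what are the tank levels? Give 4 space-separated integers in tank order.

Step 1: flows [0->2,1->2,3->1,3->2] -> levels [9 9 10 9]
Step 2: flows [2->0,2->1,1=3,2->3] -> levels [10 10 7 10]
Step 3: flows [0->2,1->2,1=3,3->2] -> levels [9 9 10 9]
  -> period-2 cycle: step 3 state = step 1 state
  -> state at step 6: (6-1) mod 2 = 1, same as step 2 -> [10 10 7 10]

Answer: 10 10 7 10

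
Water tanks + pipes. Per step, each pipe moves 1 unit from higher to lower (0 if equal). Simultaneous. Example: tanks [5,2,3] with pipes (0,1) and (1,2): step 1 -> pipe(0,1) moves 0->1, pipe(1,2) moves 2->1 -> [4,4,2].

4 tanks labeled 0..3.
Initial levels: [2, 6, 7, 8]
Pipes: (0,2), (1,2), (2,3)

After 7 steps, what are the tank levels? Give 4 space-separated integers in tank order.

Step 1: flows [2->0,2->1,3->2] -> levels [3 7 6 7]
Step 2: flows [2->0,1->2,3->2] -> levels [4 6 7 6]
Step 3: flows [2->0,2->1,2->3] -> levels [5 7 4 7]
Step 4: flows [0->2,1->2,3->2] -> levels [4 6 7 6]
  -> period-2 cycle: step 4 state = step 2 state
  -> state at step 7: (7-2) mod 2 = 1, same as step 3 -> [5 7 4 7]

Answer: 5 7 4 7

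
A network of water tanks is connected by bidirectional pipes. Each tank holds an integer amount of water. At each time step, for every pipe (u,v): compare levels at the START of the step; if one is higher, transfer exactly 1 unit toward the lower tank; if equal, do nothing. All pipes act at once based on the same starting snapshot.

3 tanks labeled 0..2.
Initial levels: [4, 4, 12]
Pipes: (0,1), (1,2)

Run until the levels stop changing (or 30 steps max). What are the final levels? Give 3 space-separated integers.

Answer: 7 6 7

Derivation:
Step 1: flows [0=1,2->1] -> levels [4 5 11]
Step 2: flows [1->0,2->1] -> levels [5 5 10]
Step 3: flows [0=1,2->1] -> levels [5 6 9]
Step 4: flows [1->0,2->1] -> levels [6 6 8]
Step 5: flows [0=1,2->1] -> levels [6 7 7]
Step 6: flows [1->0,1=2] -> levels [7 6 7]
Step 7: flows [0->1,2->1] -> levels [6 8 6]
Step 8: flows [1->0,1->2] -> levels [7 6 7]
  -> period-2 cycle: step 8 state = step 6 state; never stabilizes
  -> state at step 30: (30-6) mod 2 = 0, same as step 6 -> [7 6 7]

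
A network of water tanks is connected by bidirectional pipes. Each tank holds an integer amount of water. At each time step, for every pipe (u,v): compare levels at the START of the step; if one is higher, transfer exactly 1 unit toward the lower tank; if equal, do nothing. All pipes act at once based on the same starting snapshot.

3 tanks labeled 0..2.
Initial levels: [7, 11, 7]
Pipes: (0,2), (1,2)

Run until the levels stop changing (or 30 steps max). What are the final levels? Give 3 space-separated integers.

Answer: 9 9 7

Derivation:
Step 1: flows [0=2,1->2] -> levels [7 10 8]
Step 2: flows [2->0,1->2] -> levels [8 9 8]
Step 3: flows [0=2,1->2] -> levels [8 8 9]
Step 4: flows [2->0,2->1] -> levels [9 9 7]
Step 5: flows [0->2,1->2] -> levels [8 8 9]
  -> period-2 cycle: step 5 state = step 3 state; never stabilizes
  -> state at step 30: (30-3) mod 2 = 1, same as step 4 -> [9 9 7]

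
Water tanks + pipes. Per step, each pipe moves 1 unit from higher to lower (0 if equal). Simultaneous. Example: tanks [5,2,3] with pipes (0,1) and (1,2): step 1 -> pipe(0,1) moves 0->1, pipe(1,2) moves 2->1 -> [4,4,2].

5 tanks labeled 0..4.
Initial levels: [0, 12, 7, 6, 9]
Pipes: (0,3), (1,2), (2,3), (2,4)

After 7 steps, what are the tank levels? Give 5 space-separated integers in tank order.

Answer: 6 8 5 7 8

Derivation:
Step 1: flows [3->0,1->2,2->3,4->2] -> levels [1 11 8 6 8]
Step 2: flows [3->0,1->2,2->3,2=4] -> levels [2 10 8 6 8]
Step 3: flows [3->0,1->2,2->3,2=4] -> levels [3 9 8 6 8]
Step 4: flows [3->0,1->2,2->3,2=4] -> levels [4 8 8 6 8]
Step 5: flows [3->0,1=2,2->3,2=4] -> levels [5 8 7 6 8]
Step 6: flows [3->0,1->2,2->3,4->2] -> levels [6 7 8 6 7]
Step 7: flows [0=3,2->1,2->3,2->4] -> levels [6 8 5 7 8]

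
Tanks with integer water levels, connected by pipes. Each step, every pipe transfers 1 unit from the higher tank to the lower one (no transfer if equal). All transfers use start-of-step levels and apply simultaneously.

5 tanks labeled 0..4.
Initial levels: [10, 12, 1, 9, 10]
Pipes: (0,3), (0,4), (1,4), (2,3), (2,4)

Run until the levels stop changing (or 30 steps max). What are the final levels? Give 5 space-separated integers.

Answer: 9 10 9 7 7

Derivation:
Step 1: flows [0->3,0=4,1->4,3->2,4->2] -> levels [9 11 3 9 10]
Step 2: flows [0=3,4->0,1->4,3->2,4->2] -> levels [10 10 5 8 9]
Step 3: flows [0->3,0->4,1->4,3->2,4->2] -> levels [8 9 7 8 10]
Step 4: flows [0=3,4->0,4->1,3->2,4->2] -> levels [9 10 9 7 7]
Step 5: flows [0->3,0->4,1->4,2->3,2->4] -> levels [7 9 7 9 10]
Step 6: flows [3->0,4->0,4->1,3->2,4->2] -> levels [9 10 9 7 7]
  -> period-2 cycle: step 6 state = step 4 state; never stabilizes
  -> state at step 30: (30-4) mod 2 = 0, same as step 4 -> [9 10 9 7 7]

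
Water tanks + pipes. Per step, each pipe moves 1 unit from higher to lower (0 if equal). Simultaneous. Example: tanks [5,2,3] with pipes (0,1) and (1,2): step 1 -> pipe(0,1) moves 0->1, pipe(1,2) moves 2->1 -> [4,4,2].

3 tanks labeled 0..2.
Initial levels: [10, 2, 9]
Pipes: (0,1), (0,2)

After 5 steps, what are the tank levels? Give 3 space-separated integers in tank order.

Step 1: flows [0->1,0->2] -> levels [8 3 10]
Step 2: flows [0->1,2->0] -> levels [8 4 9]
Step 3: flows [0->1,2->0] -> levels [8 5 8]
Step 4: flows [0->1,0=2] -> levels [7 6 8]
Step 5: flows [0->1,2->0] -> levels [7 7 7]

Answer: 7 7 7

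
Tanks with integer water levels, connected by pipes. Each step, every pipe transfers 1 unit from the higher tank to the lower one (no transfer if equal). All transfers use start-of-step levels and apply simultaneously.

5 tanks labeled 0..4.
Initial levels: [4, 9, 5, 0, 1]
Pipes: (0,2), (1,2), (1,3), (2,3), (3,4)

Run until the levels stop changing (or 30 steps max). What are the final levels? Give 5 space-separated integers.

Answer: 4 4 6 2 3

Derivation:
Step 1: flows [2->0,1->2,1->3,2->3,4->3] -> levels [5 7 4 3 0]
Step 2: flows [0->2,1->2,1->3,2->3,3->4] -> levels [4 5 5 4 1]
Step 3: flows [2->0,1=2,1->3,2->3,3->4] -> levels [5 4 3 5 2]
Step 4: flows [0->2,1->2,3->1,3->2,3->4] -> levels [4 4 6 2 3]
Step 5: flows [2->0,2->1,1->3,2->3,4->3] -> levels [5 4 3 5 2]
  -> period-2 cycle: step 5 state = step 3 state; never stabilizes
  -> state at step 30: (30-3) mod 2 = 1, same as step 4 -> [4 4 6 2 3]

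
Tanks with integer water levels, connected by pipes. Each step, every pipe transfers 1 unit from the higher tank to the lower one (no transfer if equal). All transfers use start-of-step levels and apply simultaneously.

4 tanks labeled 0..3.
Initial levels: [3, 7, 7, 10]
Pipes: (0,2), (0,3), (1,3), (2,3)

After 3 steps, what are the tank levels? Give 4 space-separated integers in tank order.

Step 1: flows [2->0,3->0,3->1,3->2] -> levels [5 8 7 7]
Step 2: flows [2->0,3->0,1->3,2=3] -> levels [7 7 6 7]
Step 3: flows [0->2,0=3,1=3,3->2] -> levels [6 7 8 6]

Answer: 6 7 8 6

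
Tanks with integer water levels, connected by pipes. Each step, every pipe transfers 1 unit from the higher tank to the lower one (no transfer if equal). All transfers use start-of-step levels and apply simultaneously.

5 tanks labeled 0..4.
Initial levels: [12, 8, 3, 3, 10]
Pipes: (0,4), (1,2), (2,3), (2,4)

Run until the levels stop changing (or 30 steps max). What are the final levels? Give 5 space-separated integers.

Answer: 7 7 6 7 9

Derivation:
Step 1: flows [0->4,1->2,2=3,4->2] -> levels [11 7 5 3 10]
Step 2: flows [0->4,1->2,2->3,4->2] -> levels [10 6 6 4 10]
Step 3: flows [0=4,1=2,2->3,4->2] -> levels [10 6 6 5 9]
Step 4: flows [0->4,1=2,2->3,4->2] -> levels [9 6 6 6 9]
Step 5: flows [0=4,1=2,2=3,4->2] -> levels [9 6 7 6 8]
Step 6: flows [0->4,2->1,2->3,4->2] -> levels [8 7 6 7 8]
Step 7: flows [0=4,1->2,3->2,4->2] -> levels [8 6 9 6 7]
Step 8: flows [0->4,2->1,2->3,2->4] -> levels [7 7 6 7 9]
Step 9: flows [4->0,1->2,3->2,4->2] -> levels [8 6 9 6 7]
  -> period-2 cycle: step 9 state = step 7 state; never stabilizes
  -> state at step 30: (30-7) mod 2 = 1, same as step 8 -> [7 7 6 7 9]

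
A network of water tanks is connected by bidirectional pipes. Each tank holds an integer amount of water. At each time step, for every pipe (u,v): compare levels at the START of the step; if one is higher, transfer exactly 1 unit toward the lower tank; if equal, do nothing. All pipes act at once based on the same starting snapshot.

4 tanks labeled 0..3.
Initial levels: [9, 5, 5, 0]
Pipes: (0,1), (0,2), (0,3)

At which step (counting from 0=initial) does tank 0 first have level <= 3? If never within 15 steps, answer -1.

Answer: 4

Derivation:
Step 1: flows [0->1,0->2,0->3] -> levels [6 6 6 1]
Step 2: flows [0=1,0=2,0->3] -> levels [5 6 6 2]
Step 3: flows [1->0,2->0,0->3] -> levels [6 5 5 3]
Step 4: flows [0->1,0->2,0->3] -> levels [3 6 6 4]
Tank 0 first reaches <=3 at step 4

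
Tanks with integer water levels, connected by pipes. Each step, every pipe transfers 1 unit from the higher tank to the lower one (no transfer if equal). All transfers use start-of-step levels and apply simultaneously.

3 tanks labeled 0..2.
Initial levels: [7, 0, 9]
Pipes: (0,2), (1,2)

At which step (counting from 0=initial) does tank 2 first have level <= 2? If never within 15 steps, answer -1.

Step 1: flows [2->0,2->1] -> levels [8 1 7]
Step 2: flows [0->2,2->1] -> levels [7 2 7]
Step 3: flows [0=2,2->1] -> levels [7 3 6]
Step 4: flows [0->2,2->1] -> levels [6 4 6]
Step 5: flows [0=2,2->1] -> levels [6 5 5]
Step 6: flows [0->2,1=2] -> levels [5 5 6]
Step 7: flows [2->0,2->1] -> levels [6 6 4]
Step 8: flows [0->2,1->2] -> levels [5 5 6]
  -> period-2 cycle (repeats step 6); tank 2 never drops to <=2
Tank 2 never reaches <=2 within 15 steps

Answer: -1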